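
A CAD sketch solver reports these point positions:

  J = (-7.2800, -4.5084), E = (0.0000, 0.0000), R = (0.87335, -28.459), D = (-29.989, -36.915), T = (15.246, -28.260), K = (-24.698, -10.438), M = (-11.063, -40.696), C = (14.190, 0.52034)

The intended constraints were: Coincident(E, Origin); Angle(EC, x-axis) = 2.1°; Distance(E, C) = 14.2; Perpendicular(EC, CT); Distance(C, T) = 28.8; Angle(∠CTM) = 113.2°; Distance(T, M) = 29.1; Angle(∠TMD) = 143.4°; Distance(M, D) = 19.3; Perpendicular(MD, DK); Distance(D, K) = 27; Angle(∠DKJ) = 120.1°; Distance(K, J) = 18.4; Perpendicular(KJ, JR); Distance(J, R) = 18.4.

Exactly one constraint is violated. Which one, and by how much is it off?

Distance(J, R) = 18.4 — off by 6.90.

E = (0.00, 0.00) ✓; EC at 2.100° ✓; |EC| = 14.20 ✓; ∠(EC, CT) = 90.00° ✓; |CT| = 28.80 ✓; ∠CTM = 113.2° ✓; |TM| = 29.10 ✓; ∠TMD = 143.4° ✓; |MD| = 19.30 ✓; ∠(MD, DK) = 90.00° ✓; |DK| = 27.00 ✓; ∠DKJ = 120.1° ✓; |KJ| = 18.40 ✓; ∠(KJ, JR) = 90.00° ✓; |JR| = 25.30 ✗.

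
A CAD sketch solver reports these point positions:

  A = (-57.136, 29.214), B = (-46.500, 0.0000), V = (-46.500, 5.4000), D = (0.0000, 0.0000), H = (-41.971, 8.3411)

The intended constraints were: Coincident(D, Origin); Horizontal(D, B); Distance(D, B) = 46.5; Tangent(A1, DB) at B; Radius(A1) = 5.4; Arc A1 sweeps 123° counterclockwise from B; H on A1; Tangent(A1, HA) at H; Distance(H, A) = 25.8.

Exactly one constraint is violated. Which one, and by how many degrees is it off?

Tangent(A1, HA) at H — off by 3.00°.

D = (0.00, 0.00) ✓; D.y = 0.00, B.y = 0.00 ✓; |DB| = 46.50 ✓; ∠(VB, BD) = 90.00° ✓; |VB| = 5.400 ✓; bearing(V→H) − bearing(V→B) = 123.0° ✓; |VH| = 5.400 ✓; ∠(VH, HA) = 87.00° ✗; |HA| = 25.80 ✓.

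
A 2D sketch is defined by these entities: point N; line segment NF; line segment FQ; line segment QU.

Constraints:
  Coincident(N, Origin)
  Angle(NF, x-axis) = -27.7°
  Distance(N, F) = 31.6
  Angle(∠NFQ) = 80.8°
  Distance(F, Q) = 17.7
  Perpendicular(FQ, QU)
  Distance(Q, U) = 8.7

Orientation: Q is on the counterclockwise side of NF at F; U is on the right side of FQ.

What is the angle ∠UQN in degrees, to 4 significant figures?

157.9°

∠NFQ = 80.8°, so FQ runs at -27.7° + (180° − 80.8°) = 71.50° from the x-axis; with |FQ| = 17.7, Q = F + 17.7·(cos 71.50°, sin 71.50°) = (33.59, 2.096). FQ ⟂ QU; with |QU| = 8.7 on the right of FQ, U = Q + 8.7·(0.9483, -0.3173) = (41.85, -0.6642). Then cos ∠UQN = QU·QN / (|QU||QN|), giving 157.9°.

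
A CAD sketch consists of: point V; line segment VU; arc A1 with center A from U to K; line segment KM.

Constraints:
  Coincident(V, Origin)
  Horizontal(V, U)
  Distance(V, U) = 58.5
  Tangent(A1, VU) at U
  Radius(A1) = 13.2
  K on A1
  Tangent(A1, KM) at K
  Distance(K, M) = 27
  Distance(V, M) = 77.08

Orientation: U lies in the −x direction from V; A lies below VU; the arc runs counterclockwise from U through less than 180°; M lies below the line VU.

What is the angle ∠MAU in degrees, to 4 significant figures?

169.1°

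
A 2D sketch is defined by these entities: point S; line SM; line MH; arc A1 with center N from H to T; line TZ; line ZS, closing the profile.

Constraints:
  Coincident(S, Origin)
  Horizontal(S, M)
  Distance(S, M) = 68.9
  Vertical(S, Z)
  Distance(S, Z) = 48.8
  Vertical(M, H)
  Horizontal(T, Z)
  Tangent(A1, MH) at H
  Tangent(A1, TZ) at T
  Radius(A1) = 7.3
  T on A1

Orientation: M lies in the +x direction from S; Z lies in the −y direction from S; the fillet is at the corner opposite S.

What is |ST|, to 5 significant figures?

78.588

The virtual corner opposite S is at (68.900, -48.800). A1 meets MH tangentially, so NH is at right angles to MH and the tangent condition forces NT to be normal to TZ, with radius 7.3, so the center N sits 7.3 in from both sides at N = (61.600, -41.500). That places the tangent points at H = (68.900, -41.500) on MH and T = (61.600, -48.800) on TZ. Then |ST| = |T − S| = 78.588.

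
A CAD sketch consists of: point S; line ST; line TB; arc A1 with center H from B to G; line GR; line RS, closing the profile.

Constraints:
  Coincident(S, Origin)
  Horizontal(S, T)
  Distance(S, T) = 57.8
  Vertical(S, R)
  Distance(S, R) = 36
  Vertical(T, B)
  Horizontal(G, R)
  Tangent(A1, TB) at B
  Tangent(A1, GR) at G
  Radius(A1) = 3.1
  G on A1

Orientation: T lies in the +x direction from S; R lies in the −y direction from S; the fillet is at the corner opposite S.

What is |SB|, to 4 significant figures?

66.51

S is at the origin; S and T share the same y with |ST| = 57.8 and T on the +x side, so T = (57.80, 0.000). S and R share the same x with |SR| = 36.0 and R on the −y side, so R = (0.000, -36.00). The virtual corner opposite S is at (57.80, -36.00). Since A1 is tangent to TB there, HB ⟂ TB and A1 meets GR tangentially, so HG is at right angles to GR, with radius 3.1, so the center H sits 3.1 in from both sides at H = (54.70, -32.90). That places the tangent points at B = (57.80, -32.90) on TB and G = (54.70, -36.00) on GR. Then |SB| = |B − S| = 66.51.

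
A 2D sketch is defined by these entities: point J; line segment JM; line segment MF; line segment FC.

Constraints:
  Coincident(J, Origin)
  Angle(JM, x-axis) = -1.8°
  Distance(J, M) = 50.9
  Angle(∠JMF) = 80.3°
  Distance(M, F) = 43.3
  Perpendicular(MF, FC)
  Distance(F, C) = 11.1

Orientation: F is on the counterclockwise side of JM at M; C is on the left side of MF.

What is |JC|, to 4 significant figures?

52.27

J is at the origin; JM runs at -1.8° with length 50.9, so M = 50.9·(cos -1.8°, sin -1.8°) = (50.87, -1.599). ∠JMF = 80.3°, so MF runs at -1.8° + (180° − 80.3°) = 97.90° from the x-axis; with |MF| = 43.3, F = M + 43.3·(cos 97.90°, sin 97.90°) = (44.92, 41.29). MF is perpendicular to FC; with |FC| = 11.1 on the left of MF, C = F + 11.1·(-0.9905, -0.1374) = (33.93, 39.76). Then |JC| = |C − J| = 52.27.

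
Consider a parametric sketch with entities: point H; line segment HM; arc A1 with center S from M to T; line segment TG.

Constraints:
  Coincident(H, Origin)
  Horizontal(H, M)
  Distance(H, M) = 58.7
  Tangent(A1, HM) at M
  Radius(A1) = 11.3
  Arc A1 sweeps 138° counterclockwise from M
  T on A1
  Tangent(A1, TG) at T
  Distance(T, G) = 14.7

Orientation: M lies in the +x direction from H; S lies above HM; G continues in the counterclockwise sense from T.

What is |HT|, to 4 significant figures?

69.13

Since A1 is tangent to HM there, SM ⟂ HM, so S = M + (0, 11.3) = (58.70, 11.30). On A1, M sits at bearing -90° from S; a 138° counterclockwise sweep puts T at bearing 48°, so T = S + 11.3·(cos 48°, sin 48°) = (66.26, 19.70). Then |HT| = |T − H| = 69.13.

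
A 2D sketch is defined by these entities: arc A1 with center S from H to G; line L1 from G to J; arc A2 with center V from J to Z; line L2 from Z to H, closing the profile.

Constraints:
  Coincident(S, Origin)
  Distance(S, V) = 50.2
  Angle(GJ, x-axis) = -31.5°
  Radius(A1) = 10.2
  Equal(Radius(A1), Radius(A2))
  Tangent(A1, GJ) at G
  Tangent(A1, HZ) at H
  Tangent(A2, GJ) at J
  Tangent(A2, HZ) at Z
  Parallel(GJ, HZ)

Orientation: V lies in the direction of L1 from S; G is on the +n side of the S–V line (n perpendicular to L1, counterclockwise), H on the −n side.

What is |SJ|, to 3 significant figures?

51.2

The slot axis is L1's direction at -31.5°, so u = (cos -31.5°, sin -31.5°) = (0.853, -0.522) and n = (−sin -31.5°, cos -31.5°) = (0.522, 0.853). S is at the origin and V lies 50.2 along u from S, so V = 50.2·u = (42.8, -26.2). Tangency of A1 to both parallel lines with radius 10.2 puts G and H at S ± 10.2·n: G = (5.33, 8.70), H = (-5.33, -8.70). Equal radii place J and Z the same way about V: J = V + 10.2·n = (48.1, -17.5), Z = V − 10.2·n = (37.5, -34.9). Then |SJ| = |J − S| = 51.2.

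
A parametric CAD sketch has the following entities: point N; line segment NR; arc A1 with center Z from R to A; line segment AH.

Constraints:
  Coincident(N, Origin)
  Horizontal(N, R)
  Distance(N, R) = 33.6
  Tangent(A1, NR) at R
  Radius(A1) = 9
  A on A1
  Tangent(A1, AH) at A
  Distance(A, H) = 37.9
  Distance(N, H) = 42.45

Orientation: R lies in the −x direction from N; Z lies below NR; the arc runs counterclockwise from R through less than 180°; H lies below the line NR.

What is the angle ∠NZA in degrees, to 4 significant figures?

146.7°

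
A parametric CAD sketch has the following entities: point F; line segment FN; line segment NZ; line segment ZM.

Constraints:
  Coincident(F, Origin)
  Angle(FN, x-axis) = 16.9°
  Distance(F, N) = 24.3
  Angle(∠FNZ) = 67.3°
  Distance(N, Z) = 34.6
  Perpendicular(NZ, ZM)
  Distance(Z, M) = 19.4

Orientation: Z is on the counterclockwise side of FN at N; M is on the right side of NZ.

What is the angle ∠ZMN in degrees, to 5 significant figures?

60.721°

F is at the origin; FN runs at 16.9° with length 24.3, so N = 24.3·(cos 16.9°, sin 16.9°) = (23.251, 7.0641). ∠FNZ = 67.3°, so NZ runs at 16.9° + (180° − 67.3°) = 129.60° from the x-axis; with |NZ| = 34.6, Z = N + 34.6·(cos 129.60°, sin 129.60°) = (1.1957, 33.724). NZ is perpendicular to ZM; with |ZM| = 19.4 on the right of NZ, M = Z + 19.4·(0.77051, 0.63742) = (16.144, 46.090). Then cos ∠ZMN = MZ·MN / (|MZ||MN|), giving 60.721°.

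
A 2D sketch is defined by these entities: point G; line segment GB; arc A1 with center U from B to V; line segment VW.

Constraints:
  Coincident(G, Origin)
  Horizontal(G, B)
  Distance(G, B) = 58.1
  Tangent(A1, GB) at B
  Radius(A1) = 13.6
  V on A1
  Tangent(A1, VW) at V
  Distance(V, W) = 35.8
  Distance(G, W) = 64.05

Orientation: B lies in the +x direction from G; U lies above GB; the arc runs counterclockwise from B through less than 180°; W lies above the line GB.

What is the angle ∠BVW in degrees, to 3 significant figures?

112°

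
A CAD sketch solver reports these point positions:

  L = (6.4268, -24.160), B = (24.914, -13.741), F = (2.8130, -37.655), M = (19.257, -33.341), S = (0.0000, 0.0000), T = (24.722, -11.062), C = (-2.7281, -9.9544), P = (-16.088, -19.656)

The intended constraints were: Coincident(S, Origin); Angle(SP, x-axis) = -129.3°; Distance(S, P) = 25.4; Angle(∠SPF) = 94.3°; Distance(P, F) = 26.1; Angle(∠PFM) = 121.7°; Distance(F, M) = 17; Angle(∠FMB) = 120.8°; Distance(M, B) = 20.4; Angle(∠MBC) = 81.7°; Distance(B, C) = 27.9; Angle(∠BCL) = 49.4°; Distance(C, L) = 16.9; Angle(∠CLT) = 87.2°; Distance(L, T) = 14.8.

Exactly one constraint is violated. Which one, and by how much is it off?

Distance(L, T) = 14.8 — off by 7.70.

S = (0.00, 0.00) ✓; SP at -129.3° ✓; |SP| = 25.40 ✓; ∠SPF = 94.30° ✓; |PF| = 26.10 ✓; ∠PFM = 121.7° ✓; |FM| = 17.00 ✓; ∠FMB = 120.8° ✓; |MB| = 20.40 ✓; ∠MBC = 81.70° ✓; |BC| = 27.90 ✓; ∠BCL = 49.40° ✓; |CL| = 16.90 ✓; ∠CLT = 87.20° ✓; |LT| = 22.50 ✗.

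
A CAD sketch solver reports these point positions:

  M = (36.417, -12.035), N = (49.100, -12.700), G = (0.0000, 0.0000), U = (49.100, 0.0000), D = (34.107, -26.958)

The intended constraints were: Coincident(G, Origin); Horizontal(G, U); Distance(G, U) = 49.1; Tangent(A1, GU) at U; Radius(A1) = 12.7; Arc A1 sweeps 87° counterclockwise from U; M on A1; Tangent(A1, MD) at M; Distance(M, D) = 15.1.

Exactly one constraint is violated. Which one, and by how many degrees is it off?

Tangent(A1, MD) at M — off by 5.80°.

G = (0.00, 0.00) ✓; G.y = 0.00, U.y = 0.00 ✓; |GU| = 49.10 ✓; ∠(NU, UG) = 90.00° ✓; |NU| = 12.70 ✓; bearing(N→M) − bearing(N→U) = 87.00° ✓; |NM| = 12.70 ✓; ∠(NM, MD) = 95.80° ✗; |MD| = 15.10 ✓.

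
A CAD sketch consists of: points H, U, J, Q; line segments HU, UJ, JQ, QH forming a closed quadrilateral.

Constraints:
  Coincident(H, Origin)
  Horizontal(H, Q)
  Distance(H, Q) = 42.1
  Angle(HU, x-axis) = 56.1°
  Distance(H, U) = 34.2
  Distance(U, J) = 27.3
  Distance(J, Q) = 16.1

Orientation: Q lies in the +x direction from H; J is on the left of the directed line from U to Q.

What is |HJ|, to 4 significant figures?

46.30

Checks: |UJ| = 27.30 ✓; |JQ| = 16.10 ✓.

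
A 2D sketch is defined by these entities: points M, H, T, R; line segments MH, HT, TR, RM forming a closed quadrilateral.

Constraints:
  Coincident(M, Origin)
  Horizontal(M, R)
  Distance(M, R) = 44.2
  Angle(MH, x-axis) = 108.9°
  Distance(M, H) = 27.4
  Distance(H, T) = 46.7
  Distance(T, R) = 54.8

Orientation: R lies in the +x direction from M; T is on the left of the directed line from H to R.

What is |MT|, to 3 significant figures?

60.4

Checks: |HT| = 46.70 ✓; |TR| = 54.80 ✓.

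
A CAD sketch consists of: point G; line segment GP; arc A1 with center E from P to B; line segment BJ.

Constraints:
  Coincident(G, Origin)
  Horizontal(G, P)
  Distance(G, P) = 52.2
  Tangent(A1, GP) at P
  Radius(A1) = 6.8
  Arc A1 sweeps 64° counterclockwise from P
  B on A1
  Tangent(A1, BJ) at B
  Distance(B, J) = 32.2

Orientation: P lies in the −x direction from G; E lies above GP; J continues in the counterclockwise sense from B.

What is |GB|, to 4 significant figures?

46.25

G is at the origin; GP is horizontal with |GP| = 52.2 and P on the −x side, so P = (-52.20, 0.000). Since A1 is tangent to GP there, EP ⟂ GP, so E = P + (0, 6.8) = (-52.20, 6.800). On A1, P sits at bearing -90° from E; a 64° counterclockwise sweep puts B at bearing -26°, so B = E + 6.8·(cos -26°, sin -26°) = (-46.09, 3.819). Then |GB| = |B − G| = 46.25.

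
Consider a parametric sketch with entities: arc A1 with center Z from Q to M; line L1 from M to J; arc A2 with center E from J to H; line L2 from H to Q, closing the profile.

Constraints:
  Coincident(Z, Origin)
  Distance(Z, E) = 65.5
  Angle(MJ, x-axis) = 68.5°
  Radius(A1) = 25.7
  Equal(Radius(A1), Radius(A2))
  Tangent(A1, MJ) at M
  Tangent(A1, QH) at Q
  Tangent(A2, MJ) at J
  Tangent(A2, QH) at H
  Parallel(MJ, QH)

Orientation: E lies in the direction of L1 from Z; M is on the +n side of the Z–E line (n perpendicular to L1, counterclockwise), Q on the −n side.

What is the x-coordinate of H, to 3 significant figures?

47.9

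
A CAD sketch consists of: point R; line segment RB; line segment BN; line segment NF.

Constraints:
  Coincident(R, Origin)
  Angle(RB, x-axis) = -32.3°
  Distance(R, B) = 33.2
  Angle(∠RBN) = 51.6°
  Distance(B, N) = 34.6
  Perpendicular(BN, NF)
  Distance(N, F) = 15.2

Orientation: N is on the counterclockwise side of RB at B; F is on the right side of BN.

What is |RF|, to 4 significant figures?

43.52

R is at the origin; RB runs at -32.3° with length 33.2, so B = 33.2·(cos -32.3°, sin -32.3°) = (28.06, -17.74). ∠RBN = 51.6°, so BN runs at -32.3° + (180° − 51.6°) = 96.10° from the x-axis; with |BN| = 34.6, N = B + 34.6·(cos 96.10°, sin 96.10°) = (24.39, 16.66). The perpendicularity gives NF at right angles to BN; with |NF| = 15.2 on the right of BN, F = N + 15.2·(0.9943, 0.1063) = (39.50, 18.28). Then |RF| = |F − R| = 43.52.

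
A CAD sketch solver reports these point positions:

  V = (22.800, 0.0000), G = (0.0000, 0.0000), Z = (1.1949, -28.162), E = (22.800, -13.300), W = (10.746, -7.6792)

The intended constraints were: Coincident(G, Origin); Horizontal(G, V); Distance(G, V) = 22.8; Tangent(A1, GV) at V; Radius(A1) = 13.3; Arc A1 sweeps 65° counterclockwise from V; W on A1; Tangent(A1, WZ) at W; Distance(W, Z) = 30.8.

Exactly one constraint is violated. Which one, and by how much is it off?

Distance(W, Z) = 30.8 — off by 8.20.

G = (0.00, 0.00) ✓; G.y = 0.00, V.y = 0.00 ✓; |GV| = 22.80 ✓; ∠(EV, VG) = 90.00° ✓; |EV| = 13.30 ✓; bearing(E→W) − bearing(E→V) = 65.00° ✓; |EW| = 13.30 ✓; ∠(EW, WZ) = 90.00° ✓; |WZ| = 22.60 ✗.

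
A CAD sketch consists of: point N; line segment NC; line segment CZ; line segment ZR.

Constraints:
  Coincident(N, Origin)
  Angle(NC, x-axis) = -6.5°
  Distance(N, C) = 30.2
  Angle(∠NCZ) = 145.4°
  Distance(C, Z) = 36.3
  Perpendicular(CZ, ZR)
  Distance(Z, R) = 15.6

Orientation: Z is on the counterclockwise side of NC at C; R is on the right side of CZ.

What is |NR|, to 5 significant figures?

69.375

N is at the origin; NC runs at -6.5° with length 30.2, so C = 30.2·(cos -6.5°, sin -6.5°) = (30.006, -3.4187). ∠NCZ = 145.4°, so CZ runs at -6.5° + (180° − 145.4°) = 28.100° from the x-axis; with |CZ| = 36.3, Z = C + 36.3·(cos 28.100°, sin 28.100°) = (62.027, 13.679). The perpendicularity gives ZR at right angles to CZ; with |ZR| = 15.6 on the right of CZ, R = Z + 15.6·(0.47101, -0.88213) = (69.375, -0.082185). Then |NR| = |R − N| = 69.375.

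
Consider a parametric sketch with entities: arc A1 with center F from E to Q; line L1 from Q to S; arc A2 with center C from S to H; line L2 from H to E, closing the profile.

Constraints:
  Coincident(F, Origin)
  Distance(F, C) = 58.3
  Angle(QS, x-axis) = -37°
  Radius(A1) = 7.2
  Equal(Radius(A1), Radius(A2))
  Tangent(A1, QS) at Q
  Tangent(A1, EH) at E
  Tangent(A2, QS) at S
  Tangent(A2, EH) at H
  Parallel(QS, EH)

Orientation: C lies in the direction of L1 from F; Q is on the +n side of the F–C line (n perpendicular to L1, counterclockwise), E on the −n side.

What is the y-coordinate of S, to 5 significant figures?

-29.336

Tangency of A1 to both parallel lines with radius 7.2 puts Q and E at F ± 7.2·n: Q = (4.3331, 5.7502), E = (-4.3331, -5.7502). Equal radii place S and H the same way about C: S = C + 7.2·n = (50.894, -29.336), H = C − 7.2·n = (42.227, -40.836). So S.y = -29.336.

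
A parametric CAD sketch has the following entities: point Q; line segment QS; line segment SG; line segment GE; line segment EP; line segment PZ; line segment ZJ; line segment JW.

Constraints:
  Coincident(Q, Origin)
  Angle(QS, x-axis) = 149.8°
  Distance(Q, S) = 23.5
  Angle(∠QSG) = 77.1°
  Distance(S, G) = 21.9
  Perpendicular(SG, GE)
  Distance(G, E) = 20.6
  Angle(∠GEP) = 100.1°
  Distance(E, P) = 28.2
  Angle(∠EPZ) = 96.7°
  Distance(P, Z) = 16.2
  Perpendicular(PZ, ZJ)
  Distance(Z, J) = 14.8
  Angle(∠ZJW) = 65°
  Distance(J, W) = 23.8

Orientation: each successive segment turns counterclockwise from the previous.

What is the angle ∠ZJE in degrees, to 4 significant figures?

124.1°

Q is at the origin; QS runs at 149.8° with length 23.5, so S = (-20.31, 11.82). ∠QSG = 77.1° gives SG at -107.3° from the x-axis; with |SG| = 21.9, G = (-26.82, -9.088). SG is perpendicular to GE, so GE runs at -17.30°; with |GE| = 20.6, E = (-7.155, -15.21). ∠GEP = 100.1° gives EP at 62.60° from the x-axis; with |EP| = 28.2, P = (5.823, 9.822). ∠EPZ = 96.7° gives PZ at 145.9° from the x-axis; with |PZ| = 16.2, Z = (-7.592, 18.90). PZ ⟂ ZJ, so ZJ runs at -124.1°; with |ZJ| = 14.8, J = (-15.89, 6.649). Then cos ∠ZJE = JZ·JE / (|JZ||JE|), giving 124.1°.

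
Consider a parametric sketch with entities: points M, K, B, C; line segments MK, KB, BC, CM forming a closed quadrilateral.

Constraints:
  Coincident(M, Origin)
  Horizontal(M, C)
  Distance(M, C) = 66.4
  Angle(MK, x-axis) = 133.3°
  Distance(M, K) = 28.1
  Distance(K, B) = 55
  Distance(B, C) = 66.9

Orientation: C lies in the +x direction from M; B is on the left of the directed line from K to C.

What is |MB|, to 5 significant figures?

58.477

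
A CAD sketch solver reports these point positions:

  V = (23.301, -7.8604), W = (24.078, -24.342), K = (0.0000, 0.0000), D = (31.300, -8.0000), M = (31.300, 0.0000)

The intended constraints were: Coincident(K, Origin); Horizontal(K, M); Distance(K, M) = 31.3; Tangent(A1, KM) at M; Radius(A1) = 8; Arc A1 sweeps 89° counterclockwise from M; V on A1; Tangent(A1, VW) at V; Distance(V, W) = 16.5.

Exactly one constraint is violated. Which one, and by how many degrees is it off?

Tangent(A1, VW) at V — off by 3.70°.

K = (0.00, 0.00) ✓; K.y = 0.00, M.y = 0.00 ✓; |KM| = 31.30 ✓; ∠(DM, MK) = 90.00° ✓; |DM| = 8.000 ✓; bearing(D→V) − bearing(D→M) = 89.00° ✓; |DV| = 8.000 ✓; ∠(DV, VW) = 86.30° ✗; |VW| = 16.50 ✓.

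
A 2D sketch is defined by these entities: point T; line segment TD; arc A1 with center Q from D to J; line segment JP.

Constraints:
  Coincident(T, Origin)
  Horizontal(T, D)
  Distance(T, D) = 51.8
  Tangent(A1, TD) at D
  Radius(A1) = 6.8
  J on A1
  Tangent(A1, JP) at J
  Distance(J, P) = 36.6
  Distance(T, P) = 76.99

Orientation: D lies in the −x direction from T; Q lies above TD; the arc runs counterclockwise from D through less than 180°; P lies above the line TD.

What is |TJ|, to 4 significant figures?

47.10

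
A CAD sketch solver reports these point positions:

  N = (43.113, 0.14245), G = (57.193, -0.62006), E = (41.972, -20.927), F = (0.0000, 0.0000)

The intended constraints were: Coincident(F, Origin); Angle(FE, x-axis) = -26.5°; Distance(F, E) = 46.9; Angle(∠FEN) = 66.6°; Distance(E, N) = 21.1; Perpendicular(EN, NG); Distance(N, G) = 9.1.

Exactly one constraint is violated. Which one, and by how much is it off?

Distance(N, G) = 9.1 — off by 5.00.

F = (0.00, 0.00) ✓; FE at -26.50° ✓; |FE| = 46.90 ✓; ∠FEN = 66.60° ✓; |EN| = 21.10 ✓; ∠(EN, NG) = 90.00° ✓; |NG| = 14.10 ✗.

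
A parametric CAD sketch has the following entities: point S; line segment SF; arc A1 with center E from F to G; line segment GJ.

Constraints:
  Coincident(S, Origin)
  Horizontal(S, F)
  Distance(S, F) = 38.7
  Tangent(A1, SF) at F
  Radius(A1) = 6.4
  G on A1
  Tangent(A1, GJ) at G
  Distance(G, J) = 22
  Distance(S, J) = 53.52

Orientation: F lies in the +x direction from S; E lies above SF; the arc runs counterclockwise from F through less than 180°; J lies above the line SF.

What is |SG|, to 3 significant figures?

45.5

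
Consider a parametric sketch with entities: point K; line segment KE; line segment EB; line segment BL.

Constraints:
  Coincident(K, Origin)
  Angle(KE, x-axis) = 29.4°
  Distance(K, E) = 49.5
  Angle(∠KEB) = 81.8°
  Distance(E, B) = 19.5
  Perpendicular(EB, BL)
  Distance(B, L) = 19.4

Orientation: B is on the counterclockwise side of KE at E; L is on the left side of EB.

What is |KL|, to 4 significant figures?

32.10

∠KEB = 81.8°, so EB runs at 29.4° + (180° − 81.8°) = 127.6° from the x-axis; with |EB| = 19.5, B = E + 19.5·(cos 127.6°, sin 127.6°) = (31.23, 39.75). The perpendicularity gives BL at right angles to EB; with |BL| = 19.4 on the left of EB, L = B + 19.4·(-0.7923, -0.6101) = (15.86, 27.91). Then |KL| = |L − K| = 32.10.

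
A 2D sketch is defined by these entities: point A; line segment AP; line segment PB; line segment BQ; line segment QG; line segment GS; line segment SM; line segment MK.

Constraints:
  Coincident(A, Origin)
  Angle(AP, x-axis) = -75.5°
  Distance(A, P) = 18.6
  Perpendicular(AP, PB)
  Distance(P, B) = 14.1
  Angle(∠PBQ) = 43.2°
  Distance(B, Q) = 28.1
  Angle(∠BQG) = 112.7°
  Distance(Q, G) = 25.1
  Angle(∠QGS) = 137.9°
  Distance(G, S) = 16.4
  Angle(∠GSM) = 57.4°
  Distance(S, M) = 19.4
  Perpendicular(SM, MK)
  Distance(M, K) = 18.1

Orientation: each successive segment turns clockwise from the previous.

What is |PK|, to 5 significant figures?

24.512

A is at the origin; AP runs at -75.5° with length 18.6, so P = (4.6571, -18.008). The perpendicularity gives PB at right angles to AP, so PB runs at -165.50°; with |PB| = 14.1, B = (-8.9938, -21.538). ∠PBQ = 43.2° gives BQ at 57.700° from the x-axis; with |BQ| = 28.1, Q = (6.0215, 2.2140). ∠BQG = 112.7° gives QG at -9.6000° from the x-axis; with |QG| = 25.1, G = (30.770, -1.9719). ∠QGS = 137.9° gives GS at -51.700° from the x-axis; with |GS| = 16.4, S = (40.934, -14.842). ∠GSM = 57.4° gives SM at -174.30° from the x-axis; with |SM| = 19.4, M = (21.630, -16.769). The perpendicularity gives MK at right angles to SM, so MK runs at 95.700°; with |MK| = 18.1, K = (19.833, 1.2414). Then |PK| = |K − P| = 24.512.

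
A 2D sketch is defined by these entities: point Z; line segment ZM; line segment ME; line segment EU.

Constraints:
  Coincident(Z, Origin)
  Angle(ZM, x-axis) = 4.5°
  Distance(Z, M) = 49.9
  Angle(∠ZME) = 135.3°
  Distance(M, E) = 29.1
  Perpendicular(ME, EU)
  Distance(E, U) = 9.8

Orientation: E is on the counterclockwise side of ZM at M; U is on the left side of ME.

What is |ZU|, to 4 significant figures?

69.35

∠ZME = 135.3°, so ME runs at 4.5° + (180° − 135.3°) = 49.20° from the x-axis; with |ME| = 29.1, E = M + 29.1·(cos 49.20°, sin 49.20°) = (68.76, 25.94). ME is perpendicular to EU; with |EU| = 9.8 on the left of ME, U = E + 9.8·(-0.7570, 0.6534) = (61.34, 32.35). Then |ZU| = |U − Z| = 69.35.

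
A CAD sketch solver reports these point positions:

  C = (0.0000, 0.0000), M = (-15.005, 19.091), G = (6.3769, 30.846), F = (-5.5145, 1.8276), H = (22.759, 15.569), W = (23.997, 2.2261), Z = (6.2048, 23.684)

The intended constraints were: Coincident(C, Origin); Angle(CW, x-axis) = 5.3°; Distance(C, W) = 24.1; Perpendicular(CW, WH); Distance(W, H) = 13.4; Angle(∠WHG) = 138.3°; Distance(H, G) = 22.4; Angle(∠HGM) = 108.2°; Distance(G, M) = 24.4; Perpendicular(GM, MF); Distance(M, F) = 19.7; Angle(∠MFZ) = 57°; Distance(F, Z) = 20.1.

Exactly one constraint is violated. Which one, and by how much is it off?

Distance(F, Z) = 20.1 — off by 4.70.

C = (0.00, 0.00) ✓; CW at 5.300° ✓; |CW| = 24.10 ✓; ∠(CW, WH) = 90.00° ✓; |WH| = 13.40 ✓; ∠WHG = 138.3° ✓; |HG| = 22.40 ✓; ∠HGM = 108.2° ✓; |GM| = 24.40 ✓; ∠(GM, MF) = 90.00° ✓; |MF| = 19.70 ✓; ∠MFZ = 57.00° ✓; |FZ| = 24.80 ✗.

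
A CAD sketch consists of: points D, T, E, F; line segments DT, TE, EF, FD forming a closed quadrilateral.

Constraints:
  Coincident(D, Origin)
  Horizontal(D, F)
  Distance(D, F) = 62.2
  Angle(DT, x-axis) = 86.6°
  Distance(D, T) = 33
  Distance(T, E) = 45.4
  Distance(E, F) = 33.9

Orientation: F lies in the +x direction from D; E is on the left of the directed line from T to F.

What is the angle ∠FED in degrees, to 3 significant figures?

83.3°

D is at the origin; DF is horizontal with |DF| = 62.2 and F in +x, so F = (62.2, 0). DT runs at 86.6° with |DT| = 33.0, so T = (1.96, 32.9). E is determined by |TE| = 45.4 and |EF| = 33.9 together: it lies at the intersection of circle(T, 45.4) and circle(F, 33.9). With |TF| = 68.7, the foot of the radical line on TF is 41.0 from T and the perpendicular offset is √(45.4² − 41.0²) = 19.6. Taking the left-of-TF solution: E = (47.3, 30.4).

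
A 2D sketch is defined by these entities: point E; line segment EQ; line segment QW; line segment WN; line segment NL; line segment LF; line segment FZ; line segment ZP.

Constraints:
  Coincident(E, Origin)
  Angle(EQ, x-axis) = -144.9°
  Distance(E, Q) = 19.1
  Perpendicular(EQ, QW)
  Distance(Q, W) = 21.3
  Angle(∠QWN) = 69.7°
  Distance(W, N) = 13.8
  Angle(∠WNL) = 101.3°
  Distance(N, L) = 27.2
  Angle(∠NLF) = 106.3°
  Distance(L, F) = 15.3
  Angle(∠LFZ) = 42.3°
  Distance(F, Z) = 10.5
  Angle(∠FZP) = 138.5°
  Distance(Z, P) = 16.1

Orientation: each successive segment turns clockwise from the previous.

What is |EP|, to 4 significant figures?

3.495

∠LFZ = 42.3° gives FZ at 84.70° from the x-axis; with |FZ| = 10.5, Z = (-12.89, -14.32). ∠FZP = 138.5° gives ZP at 43.20° from the x-axis; with |ZP| = 16.1, P = (-1.158, -3.298). Then |EP| = |P − E| = 3.495.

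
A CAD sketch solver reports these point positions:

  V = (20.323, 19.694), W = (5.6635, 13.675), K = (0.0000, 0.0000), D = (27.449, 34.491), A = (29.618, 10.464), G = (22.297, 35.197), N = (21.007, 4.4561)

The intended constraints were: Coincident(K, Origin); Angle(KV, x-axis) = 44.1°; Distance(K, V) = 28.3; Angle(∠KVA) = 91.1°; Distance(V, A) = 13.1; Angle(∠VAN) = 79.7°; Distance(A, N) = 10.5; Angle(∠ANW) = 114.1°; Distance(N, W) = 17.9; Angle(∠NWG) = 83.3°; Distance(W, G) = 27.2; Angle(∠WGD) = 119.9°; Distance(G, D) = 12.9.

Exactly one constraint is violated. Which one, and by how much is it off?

Distance(G, D) = 12.9 — off by 7.70.

K = (0.00, 0.00) ✓; KV at 44.10° ✓; |KV| = 28.30 ✓; ∠KVA = 91.10° ✓; |VA| = 13.10 ✓; ∠VAN = 79.70° ✓; |AN| = 10.50 ✓; ∠ANW = 114.1° ✓; |NW| = 17.90 ✓; ∠NWG = 83.30° ✓; |WG| = 27.20 ✓; ∠WGD = 119.9° ✓; |GD| = 5.200 ✗.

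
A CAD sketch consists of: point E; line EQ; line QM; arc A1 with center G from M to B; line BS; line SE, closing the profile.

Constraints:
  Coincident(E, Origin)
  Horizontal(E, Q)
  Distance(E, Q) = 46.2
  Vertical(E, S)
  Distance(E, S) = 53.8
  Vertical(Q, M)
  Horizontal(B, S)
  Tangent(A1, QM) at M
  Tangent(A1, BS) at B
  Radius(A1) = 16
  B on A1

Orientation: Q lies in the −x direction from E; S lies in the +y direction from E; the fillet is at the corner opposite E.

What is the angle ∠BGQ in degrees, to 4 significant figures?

157.1°

The virtual corner opposite E is at (-46.20, 53.80). The tangent condition forces GM to be normal to QM and tangency of A1 to BS means the radius GB is perpendicular to BS, with radius 16.0, so the center G sits 16.0 in from both sides at G = (-30.20, 37.80). That places the tangent points at M = (-46.20, 37.80) on QM and B = (-30.20, 53.80) on BS. Then cos ∠BGQ = GB·GQ / (|GB||GQ|), giving 157.1°.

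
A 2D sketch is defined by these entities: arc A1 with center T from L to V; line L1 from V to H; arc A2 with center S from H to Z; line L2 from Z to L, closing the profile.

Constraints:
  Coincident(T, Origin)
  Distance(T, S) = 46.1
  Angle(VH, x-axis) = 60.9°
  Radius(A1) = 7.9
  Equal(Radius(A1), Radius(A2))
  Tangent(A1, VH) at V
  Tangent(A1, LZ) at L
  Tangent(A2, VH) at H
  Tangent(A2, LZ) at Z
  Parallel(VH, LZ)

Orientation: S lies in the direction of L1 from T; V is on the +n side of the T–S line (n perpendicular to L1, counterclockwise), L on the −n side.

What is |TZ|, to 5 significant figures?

46.772

The slot axis is L1's direction at 60.9°, so u = (cos 60.9°, sin 60.9°) = (0.48634, 0.87377) and n = (−sin 60.9°, cos 60.9°) = (-0.87377, 0.48634). T is at the origin and S lies 46.1 along u from T, so S = 46.1·u = (22.420, 40.281). Tangency of A1 to both parallel lines with radius 7.9 puts V and L at T ± 7.9·n: V = (-6.9028, 3.8420), L = (6.9028, -3.8420). Equal radii place H and Z the same way about S: H = S + 7.9·n = (15.517, 44.123), Z = S − 7.9·n = (29.323, 36.439). Then |TZ| = |Z − T| = 46.772.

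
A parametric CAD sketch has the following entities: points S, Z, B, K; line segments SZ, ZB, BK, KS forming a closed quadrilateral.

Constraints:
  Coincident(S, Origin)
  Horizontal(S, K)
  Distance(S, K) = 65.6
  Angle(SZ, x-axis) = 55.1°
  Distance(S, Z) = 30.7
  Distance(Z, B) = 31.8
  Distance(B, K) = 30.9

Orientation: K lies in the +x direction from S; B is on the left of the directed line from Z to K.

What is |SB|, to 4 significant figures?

55.91

S is at the origin; SK is horizontal with |SK| = 65.6 and K in +x, so K = (65.6, 0). SZ runs at 55.1° with |SZ| = 30.7, so Z = (17.56, 25.18). B is determined by |ZB| = 31.8 and |BK| = 30.9 together: it lies at the intersection of circle(Z, 31.8) and circle(K, 30.9). With |ZK| = 54.23, the foot of the radical line on ZK is 27.64 from Z and the perpendicular offset is √(31.8² − 27.64²) = 15.73. Taking the left-of-ZK solution: B = (49.35, 26.28).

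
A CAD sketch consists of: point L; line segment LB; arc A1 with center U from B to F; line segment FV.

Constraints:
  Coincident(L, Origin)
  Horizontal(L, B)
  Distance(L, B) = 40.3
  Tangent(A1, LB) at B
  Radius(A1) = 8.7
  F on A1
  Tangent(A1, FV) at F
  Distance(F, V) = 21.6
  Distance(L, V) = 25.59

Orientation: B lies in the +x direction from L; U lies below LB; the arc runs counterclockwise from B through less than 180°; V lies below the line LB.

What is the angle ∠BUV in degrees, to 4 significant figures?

112.1°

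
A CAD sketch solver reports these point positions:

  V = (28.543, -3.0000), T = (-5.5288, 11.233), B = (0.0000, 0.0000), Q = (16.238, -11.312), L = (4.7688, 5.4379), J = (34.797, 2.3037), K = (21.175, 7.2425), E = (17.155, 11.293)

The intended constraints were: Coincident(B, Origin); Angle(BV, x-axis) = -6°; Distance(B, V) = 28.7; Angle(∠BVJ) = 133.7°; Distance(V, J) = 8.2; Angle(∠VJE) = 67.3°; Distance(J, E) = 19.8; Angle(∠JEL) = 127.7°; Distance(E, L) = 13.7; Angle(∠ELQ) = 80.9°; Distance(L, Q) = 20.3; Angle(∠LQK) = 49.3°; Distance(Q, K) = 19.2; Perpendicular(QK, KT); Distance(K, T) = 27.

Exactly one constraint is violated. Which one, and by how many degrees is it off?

Perpendicular(QK, KT) — off by 6.40°.

B = (0.00, 0.00) ✓; BV at -6.000° ✓; |BV| = 28.70 ✓; ∠BVJ = 133.7° ✓; |VJ| = 8.200 ✓; ∠VJE = 67.30° ✓; |JE| = 19.80 ✓; ∠JEL = 127.7° ✓; |EL| = 13.70 ✓; ∠ELQ = 80.90° ✓; |LQ| = 20.30 ✓; ∠LQK = 49.30° ✓; |QK| = 19.20 ✓; ∠(QK, KT) = 96.40° ✗; |KT| = 27.00 ✓.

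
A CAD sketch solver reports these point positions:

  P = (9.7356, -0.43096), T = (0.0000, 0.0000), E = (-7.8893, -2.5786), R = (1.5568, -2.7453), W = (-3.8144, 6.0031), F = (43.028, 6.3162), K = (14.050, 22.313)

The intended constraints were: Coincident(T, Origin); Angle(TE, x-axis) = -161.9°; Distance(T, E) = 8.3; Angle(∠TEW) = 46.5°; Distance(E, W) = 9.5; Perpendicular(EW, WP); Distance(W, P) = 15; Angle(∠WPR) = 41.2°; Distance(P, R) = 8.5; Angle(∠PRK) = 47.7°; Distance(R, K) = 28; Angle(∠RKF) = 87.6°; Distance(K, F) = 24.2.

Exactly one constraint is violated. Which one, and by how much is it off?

Distance(K, F) = 24.2 — off by 8.90.

T = (0.00, 0.00) ✓; TE at -161.9° ✓; |TE| = 8.300 ✓; ∠TEW = 46.50° ✓; |EW| = 9.500 ✓; ∠(EW, WP) = 90.00° ✓; |WP| = 15.00 ✓; ∠WPR = 41.20° ✓; |PR| = 8.500 ✓; ∠PRK = 47.70° ✓; |RK| = 28.00 ✓; ∠RKF = 87.60° ✓; |KF| = 33.10 ✗.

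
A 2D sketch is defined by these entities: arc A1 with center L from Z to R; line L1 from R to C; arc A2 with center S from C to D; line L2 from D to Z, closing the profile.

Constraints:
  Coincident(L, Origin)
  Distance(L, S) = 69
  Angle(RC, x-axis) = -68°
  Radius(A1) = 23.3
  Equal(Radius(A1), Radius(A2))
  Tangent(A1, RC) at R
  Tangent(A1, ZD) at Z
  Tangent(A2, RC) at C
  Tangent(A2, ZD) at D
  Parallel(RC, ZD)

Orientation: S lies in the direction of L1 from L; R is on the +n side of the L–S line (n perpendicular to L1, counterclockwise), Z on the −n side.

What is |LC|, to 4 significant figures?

72.83

Tangency of A1 to both parallel lines with radius 23.3 puts R and Z at L ± 23.3·n: R = (21.60, 8.728), Z = (-21.60, -8.728). Equal radii place C and D the same way about S: C = S + 23.3·n = (47.45, -55.25), D = S − 23.3·n = (4.244, -72.70). Then |LC| = |C − L| = 72.83.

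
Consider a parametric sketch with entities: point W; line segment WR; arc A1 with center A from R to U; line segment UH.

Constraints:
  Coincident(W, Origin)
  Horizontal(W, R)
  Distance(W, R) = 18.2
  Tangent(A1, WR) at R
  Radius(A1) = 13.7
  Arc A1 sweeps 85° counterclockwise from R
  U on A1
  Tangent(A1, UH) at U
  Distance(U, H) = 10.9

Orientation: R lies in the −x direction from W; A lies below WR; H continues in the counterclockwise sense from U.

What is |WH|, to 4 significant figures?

40.27

On A1, R sits at bearing 90° from A; an 85° counterclockwise sweep puts U at bearing 175°, so U = A + 13.7·(cos 175°, sin 175°) = (-31.85, -12.51). The tangent condition forces AU to be normal to UH, so UH runs along (−sin 175°, cos 175°); with |UH| = 10.9, H = (-32.80, -23.36). Then |WH| = |H − W| = 40.27.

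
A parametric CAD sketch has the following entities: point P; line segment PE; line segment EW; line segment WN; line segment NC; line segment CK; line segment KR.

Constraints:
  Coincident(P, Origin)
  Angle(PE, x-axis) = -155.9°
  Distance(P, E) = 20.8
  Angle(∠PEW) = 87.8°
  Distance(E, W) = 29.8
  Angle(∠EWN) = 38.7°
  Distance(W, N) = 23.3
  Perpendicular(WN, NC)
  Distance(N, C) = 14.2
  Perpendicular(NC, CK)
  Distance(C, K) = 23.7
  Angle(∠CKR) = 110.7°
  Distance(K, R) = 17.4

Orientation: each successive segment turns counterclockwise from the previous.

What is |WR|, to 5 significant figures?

6.8718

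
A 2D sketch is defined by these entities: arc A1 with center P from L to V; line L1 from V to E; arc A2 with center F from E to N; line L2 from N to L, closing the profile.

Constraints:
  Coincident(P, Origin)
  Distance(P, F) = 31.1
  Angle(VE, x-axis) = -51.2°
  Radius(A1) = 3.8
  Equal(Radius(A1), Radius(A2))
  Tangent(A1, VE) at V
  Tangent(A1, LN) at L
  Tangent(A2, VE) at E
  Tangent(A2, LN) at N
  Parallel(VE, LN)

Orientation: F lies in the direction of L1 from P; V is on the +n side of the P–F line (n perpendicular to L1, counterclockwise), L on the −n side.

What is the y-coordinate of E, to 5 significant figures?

-21.856

The slot axis is L1's direction at -51.2°, so u = (cos -51.2°, sin -51.2°) = (0.62660, -0.77934) and n = (−sin -51.2°, cos -51.2°) = (0.77934, 0.62660). P is at the origin and F lies 31.1 along u from P, so F = 31.1·u = (19.487, -24.237). Tangency of A1 to both parallel lines with radius 3.8 puts V and L at P ± 3.8·n: V = (2.9615, 2.3811), L = (-2.9615, -2.3811). Equal radii place E and N the same way about F: E = F + 3.8·n = (22.449, -21.856), N = F − 3.8·n = (16.526, -26.619). So E.y = -21.856.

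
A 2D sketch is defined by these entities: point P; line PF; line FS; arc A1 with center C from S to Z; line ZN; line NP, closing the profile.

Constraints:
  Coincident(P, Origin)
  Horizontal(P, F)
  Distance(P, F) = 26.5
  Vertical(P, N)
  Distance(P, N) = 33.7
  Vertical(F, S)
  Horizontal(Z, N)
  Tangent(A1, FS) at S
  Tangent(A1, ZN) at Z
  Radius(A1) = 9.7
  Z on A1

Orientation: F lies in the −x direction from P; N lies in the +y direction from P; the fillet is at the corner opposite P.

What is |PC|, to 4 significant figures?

29.30

P and N share the same x with |PN| = 33.7 and N on the +y side, so N = (0.000, 33.70). The virtual corner opposite P is at (-26.50, 33.70). Tangency of A1 to FS means the radius CS is perpendicular to FS and since A1 is tangent to ZN there, CZ ⟂ ZN, with radius 9.7, so the center C sits 9.7 in from both sides at C = (-16.80, 24.00). Then |PC| = |C − P| = 29.30.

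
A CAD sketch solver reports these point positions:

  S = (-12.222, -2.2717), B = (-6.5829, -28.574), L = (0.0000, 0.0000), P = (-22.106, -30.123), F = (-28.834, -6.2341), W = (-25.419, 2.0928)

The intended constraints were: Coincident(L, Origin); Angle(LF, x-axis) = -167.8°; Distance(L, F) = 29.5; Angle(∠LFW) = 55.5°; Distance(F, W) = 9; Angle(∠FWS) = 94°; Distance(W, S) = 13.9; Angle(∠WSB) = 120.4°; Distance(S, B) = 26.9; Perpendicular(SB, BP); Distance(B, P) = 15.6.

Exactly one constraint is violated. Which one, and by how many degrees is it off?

Perpendicular(SB, BP) — off by 6.40°.

L = (0.00, 0.00) ✓; LF at -167.8° ✓; |LF| = 29.50 ✓; ∠LFW = 55.50° ✓; |FW| = 9.000 ✓; ∠FWS = 94.00° ✓; |WS| = 13.90 ✓; ∠WSB = 120.4° ✓; |SB| = 26.90 ✓; ∠(SB, BP) = 96.40° ✗; |BP| = 15.60 ✓.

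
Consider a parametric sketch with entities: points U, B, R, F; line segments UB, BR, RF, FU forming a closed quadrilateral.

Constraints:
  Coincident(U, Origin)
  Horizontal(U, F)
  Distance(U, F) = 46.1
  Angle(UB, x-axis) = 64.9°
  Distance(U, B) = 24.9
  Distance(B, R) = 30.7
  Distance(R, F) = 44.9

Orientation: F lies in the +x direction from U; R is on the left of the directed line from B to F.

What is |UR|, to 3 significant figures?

54.5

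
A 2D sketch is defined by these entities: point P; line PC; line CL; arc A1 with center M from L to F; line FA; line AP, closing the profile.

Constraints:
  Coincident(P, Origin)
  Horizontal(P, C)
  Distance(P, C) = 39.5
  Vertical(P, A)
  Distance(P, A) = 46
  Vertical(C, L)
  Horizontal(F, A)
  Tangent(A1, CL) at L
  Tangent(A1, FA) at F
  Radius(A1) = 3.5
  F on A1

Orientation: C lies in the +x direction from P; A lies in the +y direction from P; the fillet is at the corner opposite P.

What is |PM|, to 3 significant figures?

55.7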